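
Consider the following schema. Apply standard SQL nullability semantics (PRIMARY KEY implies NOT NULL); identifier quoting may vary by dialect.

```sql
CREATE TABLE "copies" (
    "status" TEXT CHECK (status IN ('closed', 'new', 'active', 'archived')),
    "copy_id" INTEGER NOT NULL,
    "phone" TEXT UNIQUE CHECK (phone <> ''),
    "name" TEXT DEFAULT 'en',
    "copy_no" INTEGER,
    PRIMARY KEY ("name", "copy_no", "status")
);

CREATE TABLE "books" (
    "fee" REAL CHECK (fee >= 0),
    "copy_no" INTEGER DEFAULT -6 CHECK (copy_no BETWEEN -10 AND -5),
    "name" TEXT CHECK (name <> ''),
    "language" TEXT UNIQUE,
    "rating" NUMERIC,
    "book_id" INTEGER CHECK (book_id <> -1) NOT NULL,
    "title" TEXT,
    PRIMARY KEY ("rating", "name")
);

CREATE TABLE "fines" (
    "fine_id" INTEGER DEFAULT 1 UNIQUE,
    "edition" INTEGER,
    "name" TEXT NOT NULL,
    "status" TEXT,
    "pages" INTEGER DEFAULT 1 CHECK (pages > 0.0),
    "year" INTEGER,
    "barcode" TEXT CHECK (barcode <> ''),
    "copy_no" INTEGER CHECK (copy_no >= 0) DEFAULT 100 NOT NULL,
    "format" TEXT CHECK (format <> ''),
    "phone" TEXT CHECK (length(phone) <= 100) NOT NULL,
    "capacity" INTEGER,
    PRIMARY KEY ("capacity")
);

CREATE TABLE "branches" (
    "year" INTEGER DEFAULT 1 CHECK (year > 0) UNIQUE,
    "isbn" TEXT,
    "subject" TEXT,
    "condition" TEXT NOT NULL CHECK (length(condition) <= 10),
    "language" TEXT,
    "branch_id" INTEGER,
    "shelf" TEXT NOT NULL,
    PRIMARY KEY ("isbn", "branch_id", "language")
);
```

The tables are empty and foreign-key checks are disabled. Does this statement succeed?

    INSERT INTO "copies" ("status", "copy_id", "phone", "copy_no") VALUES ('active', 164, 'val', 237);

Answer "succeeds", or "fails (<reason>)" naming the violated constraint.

succeeds

NOT NULL columns: copy_id is supplied; copy_no is supplied; name defaults to 'en'; status is supplied.
CHECK constraints: 'active' satisfies (status IN ('closed', 'new', 'active', 'archived')); 'val' satisfies (phone <> '').
No constraint is violated.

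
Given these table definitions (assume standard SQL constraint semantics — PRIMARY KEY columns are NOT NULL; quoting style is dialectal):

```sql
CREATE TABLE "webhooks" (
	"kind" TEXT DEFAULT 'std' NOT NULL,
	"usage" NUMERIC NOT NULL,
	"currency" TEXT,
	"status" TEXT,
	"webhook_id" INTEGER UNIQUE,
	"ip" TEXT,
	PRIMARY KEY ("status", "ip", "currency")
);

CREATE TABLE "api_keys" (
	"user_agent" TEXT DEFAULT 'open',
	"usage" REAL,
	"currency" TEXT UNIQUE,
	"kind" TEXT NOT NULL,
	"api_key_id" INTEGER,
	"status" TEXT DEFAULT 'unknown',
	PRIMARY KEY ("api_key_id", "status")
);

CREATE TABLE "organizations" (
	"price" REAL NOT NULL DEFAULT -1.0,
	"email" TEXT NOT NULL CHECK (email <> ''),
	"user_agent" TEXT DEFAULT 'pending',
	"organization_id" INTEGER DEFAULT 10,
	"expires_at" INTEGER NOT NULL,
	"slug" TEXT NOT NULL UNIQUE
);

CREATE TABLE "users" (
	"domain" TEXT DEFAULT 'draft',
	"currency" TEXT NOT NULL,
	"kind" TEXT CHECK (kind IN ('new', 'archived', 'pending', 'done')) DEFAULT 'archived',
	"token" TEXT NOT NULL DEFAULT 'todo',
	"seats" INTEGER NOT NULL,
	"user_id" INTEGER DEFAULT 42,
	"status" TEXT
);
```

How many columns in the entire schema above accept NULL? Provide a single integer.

webhooks: 1 nullable (webhook_id — PK (status, ip, currency) and explicit NOT NULL columns excluded).
api_keys: 3 nullable (user_agent, usage, currency — PK (api_key_id, status) and explicit NOT NULL columns excluded).
organizations: 2 nullable (user_agent, organization_id — PK none and explicit NOT NULL columns excluded).
users: 4 nullable (domain, kind, user_id, status — PK none and explicit NOT NULL columns excluded).
Total: 1 + 3 + 2 + 4 = 10.

10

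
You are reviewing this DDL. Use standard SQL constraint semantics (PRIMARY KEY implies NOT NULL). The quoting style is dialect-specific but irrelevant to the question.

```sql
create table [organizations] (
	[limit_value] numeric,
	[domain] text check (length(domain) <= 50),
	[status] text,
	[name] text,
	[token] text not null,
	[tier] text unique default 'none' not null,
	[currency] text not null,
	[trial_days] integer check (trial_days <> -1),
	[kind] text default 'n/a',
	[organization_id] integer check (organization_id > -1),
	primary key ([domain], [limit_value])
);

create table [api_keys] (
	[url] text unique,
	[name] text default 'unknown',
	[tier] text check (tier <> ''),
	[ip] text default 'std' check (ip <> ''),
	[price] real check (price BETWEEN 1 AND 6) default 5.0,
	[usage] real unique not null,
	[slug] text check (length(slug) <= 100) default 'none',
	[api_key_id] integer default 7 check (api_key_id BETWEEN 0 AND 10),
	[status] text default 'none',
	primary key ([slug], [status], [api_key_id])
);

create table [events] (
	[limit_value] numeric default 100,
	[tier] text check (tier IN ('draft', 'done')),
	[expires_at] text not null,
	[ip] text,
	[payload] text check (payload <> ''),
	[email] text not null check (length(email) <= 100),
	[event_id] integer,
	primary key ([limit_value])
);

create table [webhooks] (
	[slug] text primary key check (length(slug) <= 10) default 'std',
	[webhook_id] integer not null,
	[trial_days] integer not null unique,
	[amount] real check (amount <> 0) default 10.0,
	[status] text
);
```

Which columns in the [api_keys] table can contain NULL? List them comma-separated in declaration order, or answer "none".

url, name, tier, ip, price

- url: UNIQUE does not imply NOT NULL → nullable.
- name: DEFAULT only fills an omitted column; an explicit NULL is still allowed → nullable.
- tier: CHECK does not forbid NULL (a CHECK constraint passes when its expression is NULL) → nullable.
- ip: CHECK does not forbid NULL (a CHECK constraint passes when its expression is NULL) → nullable.
- price: CHECK does not forbid NULL (a CHECK constraint passes when its expression is NULL) → nullable.
- usage: declared NOT NULL → not nullable.
- slug: part of the PRIMARY KEY, which implies NOT NULL → not nullable.
- api_key_id: part of the PRIMARY KEY, which implies NOT NULL → not nullable.
- status: part of the PRIMARY KEY, which implies NOT NULL → not nullable.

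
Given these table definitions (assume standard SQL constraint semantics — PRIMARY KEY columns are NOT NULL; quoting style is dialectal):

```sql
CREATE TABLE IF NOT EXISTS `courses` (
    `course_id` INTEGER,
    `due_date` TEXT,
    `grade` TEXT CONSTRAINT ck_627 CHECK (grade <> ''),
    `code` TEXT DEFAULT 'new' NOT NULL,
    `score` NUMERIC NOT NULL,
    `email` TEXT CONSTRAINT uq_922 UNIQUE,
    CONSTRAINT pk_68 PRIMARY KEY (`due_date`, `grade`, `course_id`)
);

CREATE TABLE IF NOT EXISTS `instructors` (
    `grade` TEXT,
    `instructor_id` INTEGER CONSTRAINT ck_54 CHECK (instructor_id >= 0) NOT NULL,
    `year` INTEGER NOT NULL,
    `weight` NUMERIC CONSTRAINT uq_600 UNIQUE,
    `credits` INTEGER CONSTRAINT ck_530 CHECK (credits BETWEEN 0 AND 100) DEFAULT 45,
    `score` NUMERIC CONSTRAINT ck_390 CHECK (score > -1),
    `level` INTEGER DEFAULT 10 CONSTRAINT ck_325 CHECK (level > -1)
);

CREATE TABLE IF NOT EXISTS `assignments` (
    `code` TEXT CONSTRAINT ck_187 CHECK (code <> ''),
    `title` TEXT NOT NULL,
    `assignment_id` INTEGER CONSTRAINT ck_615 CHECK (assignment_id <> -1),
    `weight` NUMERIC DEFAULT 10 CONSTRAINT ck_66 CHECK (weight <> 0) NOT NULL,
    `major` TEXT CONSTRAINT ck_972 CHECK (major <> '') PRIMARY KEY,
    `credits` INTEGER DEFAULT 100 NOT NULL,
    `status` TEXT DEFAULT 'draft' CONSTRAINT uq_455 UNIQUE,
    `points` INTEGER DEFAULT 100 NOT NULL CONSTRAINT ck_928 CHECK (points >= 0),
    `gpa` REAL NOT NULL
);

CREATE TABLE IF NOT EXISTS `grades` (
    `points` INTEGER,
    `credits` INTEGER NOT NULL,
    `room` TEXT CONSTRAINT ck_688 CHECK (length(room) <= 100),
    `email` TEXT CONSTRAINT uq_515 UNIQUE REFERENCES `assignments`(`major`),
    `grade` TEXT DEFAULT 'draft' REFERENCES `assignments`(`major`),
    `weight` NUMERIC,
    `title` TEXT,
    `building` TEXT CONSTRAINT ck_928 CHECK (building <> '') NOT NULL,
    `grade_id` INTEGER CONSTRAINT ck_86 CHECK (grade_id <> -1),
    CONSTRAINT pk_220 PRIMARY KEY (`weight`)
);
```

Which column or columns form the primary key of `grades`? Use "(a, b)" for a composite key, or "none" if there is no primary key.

weight

weight is declared PRIMARY KEY as a table-level PRIMARY KEY clause.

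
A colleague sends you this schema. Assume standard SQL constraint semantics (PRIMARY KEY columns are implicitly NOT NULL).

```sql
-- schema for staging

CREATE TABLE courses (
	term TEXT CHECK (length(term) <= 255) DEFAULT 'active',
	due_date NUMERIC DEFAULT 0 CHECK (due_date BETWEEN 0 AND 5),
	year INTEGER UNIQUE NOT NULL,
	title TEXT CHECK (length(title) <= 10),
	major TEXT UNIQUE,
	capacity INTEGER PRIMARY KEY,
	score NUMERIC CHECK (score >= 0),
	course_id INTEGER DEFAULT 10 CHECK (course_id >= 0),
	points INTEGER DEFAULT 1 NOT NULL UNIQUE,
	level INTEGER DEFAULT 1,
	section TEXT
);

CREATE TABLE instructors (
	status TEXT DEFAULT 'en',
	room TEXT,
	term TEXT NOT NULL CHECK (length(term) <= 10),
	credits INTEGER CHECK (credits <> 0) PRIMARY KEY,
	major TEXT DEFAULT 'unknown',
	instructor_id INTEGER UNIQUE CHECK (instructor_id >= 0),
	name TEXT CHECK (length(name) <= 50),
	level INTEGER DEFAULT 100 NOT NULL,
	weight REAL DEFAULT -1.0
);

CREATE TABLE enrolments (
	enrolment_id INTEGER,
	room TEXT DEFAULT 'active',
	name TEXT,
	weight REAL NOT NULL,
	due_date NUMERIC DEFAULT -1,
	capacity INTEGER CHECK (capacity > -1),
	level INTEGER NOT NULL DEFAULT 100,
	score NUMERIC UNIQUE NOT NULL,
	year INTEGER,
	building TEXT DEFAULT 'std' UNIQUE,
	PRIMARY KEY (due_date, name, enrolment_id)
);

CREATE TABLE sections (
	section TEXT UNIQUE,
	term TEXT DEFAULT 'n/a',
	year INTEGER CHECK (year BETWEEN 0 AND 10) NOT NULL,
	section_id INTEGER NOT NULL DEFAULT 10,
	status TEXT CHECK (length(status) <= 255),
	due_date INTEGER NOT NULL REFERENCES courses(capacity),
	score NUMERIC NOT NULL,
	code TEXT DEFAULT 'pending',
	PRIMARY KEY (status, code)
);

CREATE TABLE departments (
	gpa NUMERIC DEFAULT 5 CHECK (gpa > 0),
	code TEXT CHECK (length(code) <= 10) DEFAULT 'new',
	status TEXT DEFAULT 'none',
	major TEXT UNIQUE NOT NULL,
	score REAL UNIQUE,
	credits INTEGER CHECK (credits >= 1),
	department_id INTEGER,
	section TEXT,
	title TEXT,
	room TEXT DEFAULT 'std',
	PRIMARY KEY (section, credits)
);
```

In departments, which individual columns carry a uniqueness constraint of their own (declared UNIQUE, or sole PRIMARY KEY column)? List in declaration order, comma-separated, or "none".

- gpa: no UNIQUE or single-column PK constraint.
- code: no UNIQUE or single-column PK constraint.
- status: no UNIQUE or single-column PK constraint.
- major: declared UNIQUE → unique.
- score: declared UNIQUE → unique.
- credits: part of a composite PRIMARY KEY — only the tuple is unique, not this column on its own.
- department_id: no UNIQUE or single-column PK constraint.
- section: part of a composite PRIMARY KEY — only the tuple is unique, not this column on its own.
- title: no UNIQUE or single-column PK constraint.
- room: no UNIQUE or single-column PK constraint.

major, score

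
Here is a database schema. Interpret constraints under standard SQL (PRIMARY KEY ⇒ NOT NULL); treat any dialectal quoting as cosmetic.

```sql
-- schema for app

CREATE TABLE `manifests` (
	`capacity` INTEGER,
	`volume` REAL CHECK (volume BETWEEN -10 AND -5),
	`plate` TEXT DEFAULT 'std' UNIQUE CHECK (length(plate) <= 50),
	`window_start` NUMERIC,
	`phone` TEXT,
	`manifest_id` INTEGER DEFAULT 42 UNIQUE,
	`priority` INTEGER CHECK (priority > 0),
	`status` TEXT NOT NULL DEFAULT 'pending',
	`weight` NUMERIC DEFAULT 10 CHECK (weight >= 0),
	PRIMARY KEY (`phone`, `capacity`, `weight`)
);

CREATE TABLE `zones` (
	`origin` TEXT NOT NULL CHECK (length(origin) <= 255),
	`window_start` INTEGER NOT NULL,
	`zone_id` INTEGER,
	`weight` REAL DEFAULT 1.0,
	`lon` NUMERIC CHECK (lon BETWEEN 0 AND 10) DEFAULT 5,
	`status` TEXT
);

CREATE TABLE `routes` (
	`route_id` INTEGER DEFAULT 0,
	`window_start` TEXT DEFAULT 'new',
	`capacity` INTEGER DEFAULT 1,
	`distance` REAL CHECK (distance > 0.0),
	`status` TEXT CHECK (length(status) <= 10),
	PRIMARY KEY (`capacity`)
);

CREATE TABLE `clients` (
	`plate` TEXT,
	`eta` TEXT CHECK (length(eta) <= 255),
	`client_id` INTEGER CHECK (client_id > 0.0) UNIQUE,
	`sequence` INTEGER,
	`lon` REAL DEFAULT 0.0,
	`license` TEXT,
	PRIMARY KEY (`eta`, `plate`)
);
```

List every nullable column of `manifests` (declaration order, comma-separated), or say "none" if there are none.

- capacity: part of the PRIMARY KEY, which implies NOT NULL → not nullable.
- volume: CHECK does not forbid NULL (a CHECK constraint passes when its expression is NULL) → nullable.
- plate: CHECK does not forbid NULL (a CHECK constraint passes when its expression is NULL) → nullable.
- window_start: no NOT NULL constraint applies → nullable.
- phone: part of the PRIMARY KEY, which implies NOT NULL → not nullable.
- manifest_id: UNIQUE does not imply NOT NULL → nullable.
- priority: CHECK does not forbid NULL (a CHECK constraint passes when its expression is NULL) → nullable.
- status: declared NOT NULL → not nullable.
- weight: part of the PRIMARY KEY, which implies NOT NULL → not nullable.

volume, plate, window_start, manifest_id, priority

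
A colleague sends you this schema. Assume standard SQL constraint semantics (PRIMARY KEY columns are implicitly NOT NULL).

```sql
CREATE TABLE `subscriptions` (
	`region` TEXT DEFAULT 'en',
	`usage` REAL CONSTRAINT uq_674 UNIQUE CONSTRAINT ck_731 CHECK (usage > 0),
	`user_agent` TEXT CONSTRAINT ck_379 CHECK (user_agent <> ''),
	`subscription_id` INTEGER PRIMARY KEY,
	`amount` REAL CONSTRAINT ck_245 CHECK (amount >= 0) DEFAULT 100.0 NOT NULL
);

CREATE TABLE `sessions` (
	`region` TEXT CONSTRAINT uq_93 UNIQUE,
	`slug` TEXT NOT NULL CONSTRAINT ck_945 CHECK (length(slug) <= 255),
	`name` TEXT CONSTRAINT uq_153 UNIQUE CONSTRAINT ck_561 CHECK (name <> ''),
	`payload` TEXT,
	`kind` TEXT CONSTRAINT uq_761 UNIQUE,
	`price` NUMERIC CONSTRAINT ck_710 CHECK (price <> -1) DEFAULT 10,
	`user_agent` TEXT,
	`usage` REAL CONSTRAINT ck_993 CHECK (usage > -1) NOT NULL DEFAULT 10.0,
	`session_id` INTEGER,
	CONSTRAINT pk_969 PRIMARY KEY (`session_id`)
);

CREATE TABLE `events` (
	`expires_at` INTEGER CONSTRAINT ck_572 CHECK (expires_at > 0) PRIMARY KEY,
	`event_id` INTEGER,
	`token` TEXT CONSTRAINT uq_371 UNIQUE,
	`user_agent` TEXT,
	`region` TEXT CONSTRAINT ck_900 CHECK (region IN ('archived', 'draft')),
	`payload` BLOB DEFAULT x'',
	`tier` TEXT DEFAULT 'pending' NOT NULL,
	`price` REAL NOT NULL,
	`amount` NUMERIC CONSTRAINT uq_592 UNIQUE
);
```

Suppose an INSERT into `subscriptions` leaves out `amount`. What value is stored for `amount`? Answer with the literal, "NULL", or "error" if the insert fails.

100.0

amount has an explicit DEFAULT 100.0.
When the column is omitted from an INSERT, that default is used.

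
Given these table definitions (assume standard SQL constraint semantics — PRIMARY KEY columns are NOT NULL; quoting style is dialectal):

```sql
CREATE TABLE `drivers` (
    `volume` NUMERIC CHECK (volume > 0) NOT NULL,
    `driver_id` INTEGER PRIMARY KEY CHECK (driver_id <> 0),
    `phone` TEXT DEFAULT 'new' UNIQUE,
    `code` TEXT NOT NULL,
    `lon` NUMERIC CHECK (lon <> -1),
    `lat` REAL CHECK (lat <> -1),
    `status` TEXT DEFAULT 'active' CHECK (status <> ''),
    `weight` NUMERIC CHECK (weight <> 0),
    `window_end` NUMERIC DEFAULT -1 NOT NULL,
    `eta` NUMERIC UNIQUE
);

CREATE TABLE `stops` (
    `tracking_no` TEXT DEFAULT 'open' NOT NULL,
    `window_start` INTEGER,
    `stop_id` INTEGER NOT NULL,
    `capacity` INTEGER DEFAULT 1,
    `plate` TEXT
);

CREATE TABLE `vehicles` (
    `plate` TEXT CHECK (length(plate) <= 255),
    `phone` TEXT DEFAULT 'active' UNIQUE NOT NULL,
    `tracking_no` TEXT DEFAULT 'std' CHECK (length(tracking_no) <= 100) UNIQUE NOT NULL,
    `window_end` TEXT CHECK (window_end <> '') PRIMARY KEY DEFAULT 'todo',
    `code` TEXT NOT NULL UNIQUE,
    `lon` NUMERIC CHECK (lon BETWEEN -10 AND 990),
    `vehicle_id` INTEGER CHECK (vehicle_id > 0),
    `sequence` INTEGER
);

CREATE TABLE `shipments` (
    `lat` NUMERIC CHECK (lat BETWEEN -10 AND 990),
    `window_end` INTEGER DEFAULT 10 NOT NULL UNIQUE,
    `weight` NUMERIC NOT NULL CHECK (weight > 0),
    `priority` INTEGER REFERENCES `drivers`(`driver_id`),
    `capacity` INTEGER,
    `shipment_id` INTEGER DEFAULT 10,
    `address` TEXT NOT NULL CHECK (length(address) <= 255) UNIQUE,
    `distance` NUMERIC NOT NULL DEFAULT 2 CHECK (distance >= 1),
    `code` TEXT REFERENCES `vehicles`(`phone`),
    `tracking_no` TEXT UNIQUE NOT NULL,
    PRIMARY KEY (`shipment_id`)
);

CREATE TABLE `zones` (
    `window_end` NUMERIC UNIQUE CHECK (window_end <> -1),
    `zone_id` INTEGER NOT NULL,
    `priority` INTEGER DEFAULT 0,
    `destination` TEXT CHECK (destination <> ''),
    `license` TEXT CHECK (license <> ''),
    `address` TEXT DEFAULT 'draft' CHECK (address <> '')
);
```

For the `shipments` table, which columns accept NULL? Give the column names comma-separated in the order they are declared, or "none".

lat, priority, capacity, code

- lat: CHECK does not forbid NULL (a CHECK constraint passes when its expression is NULL) → nullable.
- window_end: declared NOT NULL → not nullable.
- weight: declared NOT NULL → not nullable.
- priority: a foreign key column may be NULL unless separately constrained → nullable.
- capacity: no NOT NULL constraint applies → nullable.
- shipment_id: part of the PRIMARY KEY, which implies NOT NULL → not nullable.
- address: declared NOT NULL → not nullable.
- distance: declared NOT NULL → not nullable.
- code: a foreign key column may be NULL unless separately constrained → nullable.
- tracking_no: declared NOT NULL → not nullable.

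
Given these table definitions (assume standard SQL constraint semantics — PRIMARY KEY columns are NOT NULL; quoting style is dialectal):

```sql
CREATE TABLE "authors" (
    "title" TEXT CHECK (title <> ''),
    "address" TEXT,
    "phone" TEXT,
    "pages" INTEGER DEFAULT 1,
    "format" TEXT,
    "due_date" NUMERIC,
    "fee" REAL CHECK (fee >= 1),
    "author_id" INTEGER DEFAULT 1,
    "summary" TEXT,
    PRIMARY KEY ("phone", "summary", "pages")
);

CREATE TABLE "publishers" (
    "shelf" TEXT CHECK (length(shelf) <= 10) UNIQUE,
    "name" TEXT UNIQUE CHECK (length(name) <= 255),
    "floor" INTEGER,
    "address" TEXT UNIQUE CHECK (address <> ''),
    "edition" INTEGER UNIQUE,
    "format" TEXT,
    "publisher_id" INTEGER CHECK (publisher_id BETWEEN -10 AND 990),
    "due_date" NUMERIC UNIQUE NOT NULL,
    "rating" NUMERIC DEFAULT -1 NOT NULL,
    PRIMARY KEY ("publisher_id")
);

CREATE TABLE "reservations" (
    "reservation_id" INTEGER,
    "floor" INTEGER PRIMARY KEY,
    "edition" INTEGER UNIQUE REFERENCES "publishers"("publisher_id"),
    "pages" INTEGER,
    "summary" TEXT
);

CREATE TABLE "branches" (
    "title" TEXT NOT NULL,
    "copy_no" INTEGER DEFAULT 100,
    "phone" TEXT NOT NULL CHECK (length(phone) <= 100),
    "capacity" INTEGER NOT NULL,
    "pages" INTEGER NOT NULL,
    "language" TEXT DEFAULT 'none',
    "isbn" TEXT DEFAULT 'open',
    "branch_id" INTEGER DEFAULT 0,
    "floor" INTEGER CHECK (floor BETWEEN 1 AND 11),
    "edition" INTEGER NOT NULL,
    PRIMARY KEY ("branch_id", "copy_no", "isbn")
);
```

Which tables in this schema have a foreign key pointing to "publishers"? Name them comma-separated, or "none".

reservations

- reservations.edition references publishers(publisher_id).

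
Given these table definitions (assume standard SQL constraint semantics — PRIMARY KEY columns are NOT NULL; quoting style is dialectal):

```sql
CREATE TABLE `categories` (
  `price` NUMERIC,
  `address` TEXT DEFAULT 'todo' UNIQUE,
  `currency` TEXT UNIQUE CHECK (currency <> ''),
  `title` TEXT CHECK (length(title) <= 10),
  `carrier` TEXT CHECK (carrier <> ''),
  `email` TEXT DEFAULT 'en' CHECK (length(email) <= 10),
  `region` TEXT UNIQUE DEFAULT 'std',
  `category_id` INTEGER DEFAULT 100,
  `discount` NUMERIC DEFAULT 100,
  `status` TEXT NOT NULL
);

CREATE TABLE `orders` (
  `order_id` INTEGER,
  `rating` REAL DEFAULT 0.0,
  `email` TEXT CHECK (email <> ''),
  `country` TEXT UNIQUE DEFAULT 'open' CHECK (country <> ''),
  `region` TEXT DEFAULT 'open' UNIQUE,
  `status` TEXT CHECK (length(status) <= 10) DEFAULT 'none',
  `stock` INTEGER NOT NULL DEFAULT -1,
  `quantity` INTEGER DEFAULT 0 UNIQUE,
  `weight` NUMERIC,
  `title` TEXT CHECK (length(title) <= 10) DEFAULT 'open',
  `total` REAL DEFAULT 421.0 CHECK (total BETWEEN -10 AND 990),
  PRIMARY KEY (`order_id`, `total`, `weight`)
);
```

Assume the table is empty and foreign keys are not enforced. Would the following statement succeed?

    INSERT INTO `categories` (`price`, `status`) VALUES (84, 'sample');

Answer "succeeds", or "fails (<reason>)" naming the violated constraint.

NOT NULL columns: status is supplied.
No constraint is violated.

succeeds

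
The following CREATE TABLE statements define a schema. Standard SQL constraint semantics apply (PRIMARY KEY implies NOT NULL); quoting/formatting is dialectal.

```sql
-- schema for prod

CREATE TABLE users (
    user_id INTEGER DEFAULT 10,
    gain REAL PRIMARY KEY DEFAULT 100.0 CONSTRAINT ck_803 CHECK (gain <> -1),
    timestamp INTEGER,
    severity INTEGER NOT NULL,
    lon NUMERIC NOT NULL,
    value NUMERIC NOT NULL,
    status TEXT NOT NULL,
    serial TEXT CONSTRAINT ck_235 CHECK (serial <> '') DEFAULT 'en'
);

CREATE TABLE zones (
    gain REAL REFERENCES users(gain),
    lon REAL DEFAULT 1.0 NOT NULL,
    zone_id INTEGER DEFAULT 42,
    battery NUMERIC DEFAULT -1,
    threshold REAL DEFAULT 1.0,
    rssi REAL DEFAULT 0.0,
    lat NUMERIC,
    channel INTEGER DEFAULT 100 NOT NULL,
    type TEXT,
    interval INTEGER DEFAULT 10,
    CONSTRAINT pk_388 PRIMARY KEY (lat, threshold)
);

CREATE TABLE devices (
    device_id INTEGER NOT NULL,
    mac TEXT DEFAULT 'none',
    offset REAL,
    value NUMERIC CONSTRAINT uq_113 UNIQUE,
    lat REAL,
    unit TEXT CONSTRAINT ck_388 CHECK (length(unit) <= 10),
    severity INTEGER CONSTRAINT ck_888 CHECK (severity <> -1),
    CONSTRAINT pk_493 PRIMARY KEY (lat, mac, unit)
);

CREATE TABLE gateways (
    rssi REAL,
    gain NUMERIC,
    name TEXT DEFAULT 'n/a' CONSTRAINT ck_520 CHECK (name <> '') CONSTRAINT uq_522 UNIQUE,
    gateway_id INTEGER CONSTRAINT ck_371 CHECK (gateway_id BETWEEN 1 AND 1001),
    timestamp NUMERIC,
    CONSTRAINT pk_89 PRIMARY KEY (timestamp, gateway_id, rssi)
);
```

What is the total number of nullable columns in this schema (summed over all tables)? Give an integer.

users: 3 nullable (user_id, timestamp, serial — PK (gain) and explicit NOT NULL columns excluded).
zones: 6 nullable (gain, zone_id, battery, rssi, type, interval — PK (lat, threshold) and explicit NOT NULL columns excluded).
devices: 3 nullable (offset, value, severity — PK (lat, mac, unit) and explicit NOT NULL columns excluded).
gateways: 2 nullable (gain, name — PK (timestamp, gateway_id, rssi) and explicit NOT NULL columns excluded).
Total: 3 + 6 + 3 + 2 = 14.

14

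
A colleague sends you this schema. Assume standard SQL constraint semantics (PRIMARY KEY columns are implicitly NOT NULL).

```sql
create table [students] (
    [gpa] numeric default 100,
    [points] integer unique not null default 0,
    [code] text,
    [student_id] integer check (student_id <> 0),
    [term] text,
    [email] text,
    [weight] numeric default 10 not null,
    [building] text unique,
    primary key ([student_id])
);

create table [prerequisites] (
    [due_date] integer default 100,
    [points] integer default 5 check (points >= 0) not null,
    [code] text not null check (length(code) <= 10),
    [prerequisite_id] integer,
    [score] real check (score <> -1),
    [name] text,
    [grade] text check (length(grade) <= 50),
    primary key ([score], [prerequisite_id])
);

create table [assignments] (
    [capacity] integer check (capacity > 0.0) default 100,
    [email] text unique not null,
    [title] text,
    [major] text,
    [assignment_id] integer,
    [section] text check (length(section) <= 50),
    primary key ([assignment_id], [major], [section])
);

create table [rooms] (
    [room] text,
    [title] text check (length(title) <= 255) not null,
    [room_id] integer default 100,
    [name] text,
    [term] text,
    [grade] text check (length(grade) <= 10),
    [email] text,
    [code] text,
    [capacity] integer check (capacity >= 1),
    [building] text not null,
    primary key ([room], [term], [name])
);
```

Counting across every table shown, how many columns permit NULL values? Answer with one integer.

students: 5 nullable (gpa, code, term, email, building — PK (student_id) and explicit NOT NULL columns excluded).
prerequisites: 3 nullable (due_date, name, grade — PK (score, prerequisite_id) and explicit NOT NULL columns excluded).
assignments: 2 nullable (capacity, title — PK (assignment_id, major, section) and explicit NOT NULL columns excluded).
rooms: 5 nullable (room_id, grade, email, code, capacity — PK (room, term, name) and explicit NOT NULL columns excluded).
Total: 5 + 3 + 2 + 5 = 15.

15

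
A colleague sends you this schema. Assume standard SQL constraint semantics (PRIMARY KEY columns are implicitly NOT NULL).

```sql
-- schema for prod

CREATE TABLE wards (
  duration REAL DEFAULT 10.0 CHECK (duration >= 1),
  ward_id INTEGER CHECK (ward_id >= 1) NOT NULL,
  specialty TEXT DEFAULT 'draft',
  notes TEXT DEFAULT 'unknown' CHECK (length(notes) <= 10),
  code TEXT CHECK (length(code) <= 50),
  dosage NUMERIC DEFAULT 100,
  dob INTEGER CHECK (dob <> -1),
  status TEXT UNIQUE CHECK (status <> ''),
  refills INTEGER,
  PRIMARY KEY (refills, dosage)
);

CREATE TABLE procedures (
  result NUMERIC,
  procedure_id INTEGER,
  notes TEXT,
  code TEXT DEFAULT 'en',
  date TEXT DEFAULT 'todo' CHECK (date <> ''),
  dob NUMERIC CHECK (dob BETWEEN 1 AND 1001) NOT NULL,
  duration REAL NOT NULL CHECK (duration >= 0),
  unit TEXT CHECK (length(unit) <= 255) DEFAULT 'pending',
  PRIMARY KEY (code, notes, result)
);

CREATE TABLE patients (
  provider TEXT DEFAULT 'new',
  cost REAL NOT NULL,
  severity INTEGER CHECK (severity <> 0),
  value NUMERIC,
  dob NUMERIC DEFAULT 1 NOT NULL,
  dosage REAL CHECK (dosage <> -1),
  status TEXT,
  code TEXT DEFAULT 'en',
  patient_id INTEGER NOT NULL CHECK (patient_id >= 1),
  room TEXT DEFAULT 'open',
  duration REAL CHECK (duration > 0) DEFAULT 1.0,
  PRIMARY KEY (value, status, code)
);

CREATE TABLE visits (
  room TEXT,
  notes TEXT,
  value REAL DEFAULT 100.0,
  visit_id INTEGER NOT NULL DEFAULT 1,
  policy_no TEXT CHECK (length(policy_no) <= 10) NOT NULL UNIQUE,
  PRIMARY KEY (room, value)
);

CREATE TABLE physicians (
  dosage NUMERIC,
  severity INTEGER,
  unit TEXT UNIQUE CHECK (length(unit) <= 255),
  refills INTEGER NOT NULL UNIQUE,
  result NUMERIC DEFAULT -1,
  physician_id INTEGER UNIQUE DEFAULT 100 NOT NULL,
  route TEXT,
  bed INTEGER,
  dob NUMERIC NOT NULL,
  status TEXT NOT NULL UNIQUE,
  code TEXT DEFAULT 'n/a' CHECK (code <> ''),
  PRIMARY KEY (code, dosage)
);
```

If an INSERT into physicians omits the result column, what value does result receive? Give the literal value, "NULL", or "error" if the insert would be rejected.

result has an explicit DEFAULT -1.
When the column is omitted from an INSERT, that default is used.

-1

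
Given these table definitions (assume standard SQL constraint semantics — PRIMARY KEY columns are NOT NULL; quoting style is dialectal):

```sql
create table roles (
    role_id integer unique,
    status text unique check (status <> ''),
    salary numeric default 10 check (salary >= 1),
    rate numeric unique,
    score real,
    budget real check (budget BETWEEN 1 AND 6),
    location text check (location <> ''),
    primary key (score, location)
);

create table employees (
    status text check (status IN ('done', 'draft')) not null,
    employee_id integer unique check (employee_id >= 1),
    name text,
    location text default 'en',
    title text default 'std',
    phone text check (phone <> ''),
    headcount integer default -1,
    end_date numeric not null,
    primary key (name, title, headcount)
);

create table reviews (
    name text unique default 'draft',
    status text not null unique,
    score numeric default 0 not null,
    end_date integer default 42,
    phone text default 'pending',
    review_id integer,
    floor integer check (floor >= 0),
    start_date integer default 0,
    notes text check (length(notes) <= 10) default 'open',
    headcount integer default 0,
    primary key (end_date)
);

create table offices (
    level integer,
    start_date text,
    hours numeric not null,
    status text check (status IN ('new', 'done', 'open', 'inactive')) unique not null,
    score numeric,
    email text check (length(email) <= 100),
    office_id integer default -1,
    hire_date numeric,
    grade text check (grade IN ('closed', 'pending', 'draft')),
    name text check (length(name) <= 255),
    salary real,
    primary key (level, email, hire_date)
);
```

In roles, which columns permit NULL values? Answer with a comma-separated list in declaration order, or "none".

- role_id: UNIQUE does not imply NOT NULL → nullable.
- status: CHECK does not forbid NULL (a CHECK constraint passes when its expression is NULL) → nullable.
- salary: CHECK does not forbid NULL (a CHECK constraint passes when its expression is NULL) → nullable.
- rate: UNIQUE does not imply NOT NULL → nullable.
- score: part of the PRIMARY KEY, which implies NOT NULL → not nullable.
- budget: CHECK does not forbid NULL (a CHECK constraint passes when its expression is NULL) → nullable.
- location: part of the PRIMARY KEY, which implies NOT NULL → not nullable.

role_id, status, salary, rate, budget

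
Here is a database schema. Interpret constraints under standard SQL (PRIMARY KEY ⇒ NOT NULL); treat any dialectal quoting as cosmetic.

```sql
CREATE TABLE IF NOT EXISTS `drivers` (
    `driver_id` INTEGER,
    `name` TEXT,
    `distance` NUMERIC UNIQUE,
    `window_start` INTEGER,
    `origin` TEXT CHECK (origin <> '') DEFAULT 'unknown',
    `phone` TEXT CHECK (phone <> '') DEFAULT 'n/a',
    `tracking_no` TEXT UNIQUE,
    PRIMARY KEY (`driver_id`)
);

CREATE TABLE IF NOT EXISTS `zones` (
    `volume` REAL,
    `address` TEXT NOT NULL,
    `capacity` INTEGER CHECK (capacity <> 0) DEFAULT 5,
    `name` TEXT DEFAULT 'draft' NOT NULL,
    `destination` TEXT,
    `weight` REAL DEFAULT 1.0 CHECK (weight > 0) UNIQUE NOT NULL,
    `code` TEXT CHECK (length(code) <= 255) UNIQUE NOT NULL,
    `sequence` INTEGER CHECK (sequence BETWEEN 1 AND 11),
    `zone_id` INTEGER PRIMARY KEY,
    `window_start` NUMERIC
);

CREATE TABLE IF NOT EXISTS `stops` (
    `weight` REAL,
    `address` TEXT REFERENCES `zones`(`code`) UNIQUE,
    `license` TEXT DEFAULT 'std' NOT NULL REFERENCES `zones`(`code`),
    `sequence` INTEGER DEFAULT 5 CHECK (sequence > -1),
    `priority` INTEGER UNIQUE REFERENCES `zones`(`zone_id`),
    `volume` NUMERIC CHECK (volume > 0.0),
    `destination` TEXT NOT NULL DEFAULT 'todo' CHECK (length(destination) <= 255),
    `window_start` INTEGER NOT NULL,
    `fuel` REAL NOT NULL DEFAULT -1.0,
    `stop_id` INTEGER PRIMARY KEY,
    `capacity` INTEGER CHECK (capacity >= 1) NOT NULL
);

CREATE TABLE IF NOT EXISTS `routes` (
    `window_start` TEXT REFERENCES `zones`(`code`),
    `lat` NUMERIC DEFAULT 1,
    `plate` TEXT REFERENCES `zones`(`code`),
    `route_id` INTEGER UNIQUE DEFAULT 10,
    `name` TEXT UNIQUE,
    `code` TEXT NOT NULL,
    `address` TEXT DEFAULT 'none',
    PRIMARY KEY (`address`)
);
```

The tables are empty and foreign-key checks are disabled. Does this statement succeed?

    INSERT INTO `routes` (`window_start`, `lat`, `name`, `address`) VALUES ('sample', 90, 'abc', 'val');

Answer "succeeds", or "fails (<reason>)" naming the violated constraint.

fails (NOT NULL on code)

code is omitted from the column list and has no DEFAULT, so it would receive NULL.
But code is declared NOT NULL.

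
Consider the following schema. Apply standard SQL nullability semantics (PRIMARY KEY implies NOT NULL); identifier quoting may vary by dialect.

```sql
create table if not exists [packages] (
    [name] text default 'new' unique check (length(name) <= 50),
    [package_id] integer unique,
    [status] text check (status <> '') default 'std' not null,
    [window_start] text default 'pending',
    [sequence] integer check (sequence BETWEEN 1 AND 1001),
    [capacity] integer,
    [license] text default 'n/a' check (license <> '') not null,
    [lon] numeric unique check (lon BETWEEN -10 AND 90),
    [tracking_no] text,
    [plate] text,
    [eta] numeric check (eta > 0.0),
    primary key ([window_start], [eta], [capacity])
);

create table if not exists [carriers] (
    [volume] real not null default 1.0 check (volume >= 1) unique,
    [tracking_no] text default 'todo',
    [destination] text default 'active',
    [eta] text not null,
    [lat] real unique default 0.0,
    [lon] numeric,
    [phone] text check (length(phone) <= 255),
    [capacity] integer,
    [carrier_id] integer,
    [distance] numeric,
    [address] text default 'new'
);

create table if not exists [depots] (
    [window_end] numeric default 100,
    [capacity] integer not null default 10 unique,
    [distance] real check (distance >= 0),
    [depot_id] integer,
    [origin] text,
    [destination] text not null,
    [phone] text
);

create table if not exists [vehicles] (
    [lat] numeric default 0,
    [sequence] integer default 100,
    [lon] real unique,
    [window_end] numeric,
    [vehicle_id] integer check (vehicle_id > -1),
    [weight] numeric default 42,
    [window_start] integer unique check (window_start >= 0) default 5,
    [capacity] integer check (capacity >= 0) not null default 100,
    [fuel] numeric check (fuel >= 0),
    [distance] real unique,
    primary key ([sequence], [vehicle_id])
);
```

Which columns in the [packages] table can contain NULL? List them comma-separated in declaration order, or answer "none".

- name: CHECK does not forbid NULL (a CHECK constraint passes when its expression is NULL) → nullable.
- package_id: UNIQUE does not imply NOT NULL → nullable.
- status: declared NOT NULL → not nullable.
- window_start: part of the PRIMARY KEY, which implies NOT NULL → not nullable.
- sequence: CHECK does not forbid NULL (a CHECK constraint passes when its expression is NULL) → nullable.
- capacity: part of the PRIMARY KEY, which implies NOT NULL → not nullable.
- license: declared NOT NULL → not nullable.
- lon: CHECK does not forbid NULL (a CHECK constraint passes when its expression is NULL) → nullable.
- tracking_no: no NOT NULL constraint applies → nullable.
- plate: no NOT NULL constraint applies → nullable.
- eta: part of the PRIMARY KEY, which implies NOT NULL → not nullable.

name, package_id, sequence, lon, tracking_no, plate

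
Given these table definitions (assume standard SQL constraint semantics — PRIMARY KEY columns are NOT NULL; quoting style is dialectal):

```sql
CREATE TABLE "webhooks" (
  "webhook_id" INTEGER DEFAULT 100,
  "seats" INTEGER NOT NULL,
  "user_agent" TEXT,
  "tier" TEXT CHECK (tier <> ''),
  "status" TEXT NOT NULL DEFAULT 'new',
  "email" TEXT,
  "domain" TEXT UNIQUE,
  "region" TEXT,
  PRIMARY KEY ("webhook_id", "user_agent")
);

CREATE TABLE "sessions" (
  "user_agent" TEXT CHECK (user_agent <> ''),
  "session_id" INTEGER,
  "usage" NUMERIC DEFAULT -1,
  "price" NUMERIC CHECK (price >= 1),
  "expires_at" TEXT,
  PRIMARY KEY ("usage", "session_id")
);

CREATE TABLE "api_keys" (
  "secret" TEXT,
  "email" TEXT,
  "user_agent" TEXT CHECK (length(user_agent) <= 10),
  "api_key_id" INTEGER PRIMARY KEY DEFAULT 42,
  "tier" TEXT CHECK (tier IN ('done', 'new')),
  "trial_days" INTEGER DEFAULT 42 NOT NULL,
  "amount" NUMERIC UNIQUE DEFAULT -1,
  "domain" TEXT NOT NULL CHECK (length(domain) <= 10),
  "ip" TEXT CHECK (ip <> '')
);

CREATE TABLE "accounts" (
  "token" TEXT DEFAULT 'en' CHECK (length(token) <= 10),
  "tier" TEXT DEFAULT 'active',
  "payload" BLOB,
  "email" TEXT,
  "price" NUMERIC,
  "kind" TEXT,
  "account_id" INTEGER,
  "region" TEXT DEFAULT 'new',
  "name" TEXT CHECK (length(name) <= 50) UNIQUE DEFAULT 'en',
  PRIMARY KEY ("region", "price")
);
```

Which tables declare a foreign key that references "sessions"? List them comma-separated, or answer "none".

none

No REFERENCES clause anywhere in the schema names sessions.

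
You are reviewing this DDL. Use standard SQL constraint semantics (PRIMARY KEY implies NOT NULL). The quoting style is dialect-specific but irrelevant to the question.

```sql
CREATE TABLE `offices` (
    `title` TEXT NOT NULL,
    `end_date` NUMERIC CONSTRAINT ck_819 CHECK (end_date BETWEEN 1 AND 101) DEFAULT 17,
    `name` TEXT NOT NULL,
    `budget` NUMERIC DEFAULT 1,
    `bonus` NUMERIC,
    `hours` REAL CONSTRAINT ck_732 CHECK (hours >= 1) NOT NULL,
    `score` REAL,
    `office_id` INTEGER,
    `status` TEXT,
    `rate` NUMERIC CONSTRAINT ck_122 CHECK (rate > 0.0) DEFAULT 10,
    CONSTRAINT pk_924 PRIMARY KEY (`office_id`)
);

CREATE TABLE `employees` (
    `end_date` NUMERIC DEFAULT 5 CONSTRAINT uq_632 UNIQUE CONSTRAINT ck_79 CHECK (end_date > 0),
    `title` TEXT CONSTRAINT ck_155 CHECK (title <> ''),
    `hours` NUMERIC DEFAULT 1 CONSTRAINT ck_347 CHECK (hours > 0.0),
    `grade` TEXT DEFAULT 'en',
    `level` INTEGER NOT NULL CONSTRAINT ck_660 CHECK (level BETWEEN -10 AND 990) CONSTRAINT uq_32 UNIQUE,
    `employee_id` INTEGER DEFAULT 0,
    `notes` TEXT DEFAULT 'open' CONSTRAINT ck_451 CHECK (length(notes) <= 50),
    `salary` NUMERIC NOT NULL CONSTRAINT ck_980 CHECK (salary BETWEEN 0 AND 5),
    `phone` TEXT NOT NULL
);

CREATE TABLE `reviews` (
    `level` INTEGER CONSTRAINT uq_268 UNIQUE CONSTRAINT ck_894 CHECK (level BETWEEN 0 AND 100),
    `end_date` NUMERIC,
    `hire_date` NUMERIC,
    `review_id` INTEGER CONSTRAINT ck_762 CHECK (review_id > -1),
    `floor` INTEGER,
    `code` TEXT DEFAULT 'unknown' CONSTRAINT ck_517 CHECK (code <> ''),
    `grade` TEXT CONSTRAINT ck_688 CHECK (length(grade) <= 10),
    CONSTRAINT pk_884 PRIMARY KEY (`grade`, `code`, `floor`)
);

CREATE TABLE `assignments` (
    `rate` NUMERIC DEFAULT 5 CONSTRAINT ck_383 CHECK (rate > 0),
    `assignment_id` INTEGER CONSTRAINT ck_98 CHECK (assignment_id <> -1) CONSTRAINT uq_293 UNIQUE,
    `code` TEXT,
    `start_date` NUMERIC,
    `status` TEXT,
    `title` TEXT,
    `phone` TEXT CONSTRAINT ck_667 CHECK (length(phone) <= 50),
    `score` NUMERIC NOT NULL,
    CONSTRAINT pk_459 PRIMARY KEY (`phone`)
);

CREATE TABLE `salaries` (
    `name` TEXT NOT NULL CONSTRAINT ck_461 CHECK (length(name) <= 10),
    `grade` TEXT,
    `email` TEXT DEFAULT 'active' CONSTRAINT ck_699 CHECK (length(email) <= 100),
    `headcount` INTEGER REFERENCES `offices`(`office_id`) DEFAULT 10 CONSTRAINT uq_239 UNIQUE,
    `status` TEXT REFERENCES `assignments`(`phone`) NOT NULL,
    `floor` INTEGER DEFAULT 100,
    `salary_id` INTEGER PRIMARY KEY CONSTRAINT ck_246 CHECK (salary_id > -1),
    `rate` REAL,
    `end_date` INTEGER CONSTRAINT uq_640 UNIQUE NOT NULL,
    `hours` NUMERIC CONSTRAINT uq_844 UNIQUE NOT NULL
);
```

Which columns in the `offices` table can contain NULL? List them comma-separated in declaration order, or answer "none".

end_date, budget, bonus, score, status, rate

- title: declared NOT NULL → not nullable.
- end_date: CHECK does not forbid NULL (a CHECK constraint passes when its expression is NULL) → nullable.
- name: declared NOT NULL → not nullable.
- budget: DEFAULT only fills an omitted column; an explicit NULL is still allowed → nullable.
- bonus: no NOT NULL constraint applies → nullable.
- hours: declared NOT NULL → not nullable.
- score: no NOT NULL constraint applies → nullable.
- office_id: part of the PRIMARY KEY, which implies NOT NULL → not nullable.
- status: no NOT NULL constraint applies → nullable.
- rate: CHECK does not forbid NULL (a CHECK constraint passes when its expression is NULL) → nullable.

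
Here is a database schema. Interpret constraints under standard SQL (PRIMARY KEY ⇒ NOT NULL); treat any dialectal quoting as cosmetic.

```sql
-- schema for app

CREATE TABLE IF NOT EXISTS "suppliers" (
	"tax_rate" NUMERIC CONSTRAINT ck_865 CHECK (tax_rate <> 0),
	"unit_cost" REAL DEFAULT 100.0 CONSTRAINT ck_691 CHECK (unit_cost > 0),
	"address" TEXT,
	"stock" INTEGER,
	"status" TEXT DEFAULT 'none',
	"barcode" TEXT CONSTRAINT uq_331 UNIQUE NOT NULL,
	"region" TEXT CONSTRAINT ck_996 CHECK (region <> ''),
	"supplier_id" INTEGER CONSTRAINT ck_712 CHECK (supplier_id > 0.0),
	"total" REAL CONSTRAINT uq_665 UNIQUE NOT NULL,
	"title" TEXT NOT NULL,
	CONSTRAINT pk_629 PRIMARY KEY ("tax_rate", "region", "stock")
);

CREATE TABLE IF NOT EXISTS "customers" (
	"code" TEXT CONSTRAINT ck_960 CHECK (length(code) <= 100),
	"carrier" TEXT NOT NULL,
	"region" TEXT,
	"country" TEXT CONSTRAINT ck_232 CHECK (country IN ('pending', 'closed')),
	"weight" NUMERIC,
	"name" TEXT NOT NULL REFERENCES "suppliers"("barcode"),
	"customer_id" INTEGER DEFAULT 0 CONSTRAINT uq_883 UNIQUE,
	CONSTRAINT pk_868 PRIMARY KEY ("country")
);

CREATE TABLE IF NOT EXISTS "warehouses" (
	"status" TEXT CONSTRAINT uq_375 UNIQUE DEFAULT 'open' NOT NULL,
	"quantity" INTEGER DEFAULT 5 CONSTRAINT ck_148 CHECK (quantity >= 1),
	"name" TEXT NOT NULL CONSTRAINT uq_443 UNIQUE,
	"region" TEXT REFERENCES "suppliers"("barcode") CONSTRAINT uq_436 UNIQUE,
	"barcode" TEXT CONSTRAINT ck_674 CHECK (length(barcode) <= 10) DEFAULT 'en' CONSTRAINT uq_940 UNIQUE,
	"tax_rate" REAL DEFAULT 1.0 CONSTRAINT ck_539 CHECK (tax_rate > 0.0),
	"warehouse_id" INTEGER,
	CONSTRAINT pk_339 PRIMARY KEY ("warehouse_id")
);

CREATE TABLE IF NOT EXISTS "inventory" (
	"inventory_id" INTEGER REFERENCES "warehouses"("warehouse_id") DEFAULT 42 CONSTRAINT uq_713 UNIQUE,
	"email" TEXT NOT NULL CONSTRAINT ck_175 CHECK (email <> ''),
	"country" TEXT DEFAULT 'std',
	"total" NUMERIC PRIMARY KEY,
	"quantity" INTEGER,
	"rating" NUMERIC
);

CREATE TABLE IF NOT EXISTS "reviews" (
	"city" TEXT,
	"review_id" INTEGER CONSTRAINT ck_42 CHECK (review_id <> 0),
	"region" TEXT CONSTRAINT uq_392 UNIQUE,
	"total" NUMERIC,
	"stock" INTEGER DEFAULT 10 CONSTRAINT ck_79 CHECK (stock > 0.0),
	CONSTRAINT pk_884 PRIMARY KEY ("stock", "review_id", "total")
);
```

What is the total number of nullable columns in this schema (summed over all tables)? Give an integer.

18

suppliers: 4 nullable (unit_cost, address, status, supplier_id — PK (tax_rate, region, stock) and explicit NOT NULL columns excluded).
customers: 4 nullable (code, region, weight, customer_id — PK (country) and explicit NOT NULL columns excluded).
warehouses: 4 nullable (quantity, region, barcode, tax_rate — PK (warehouse_id) and explicit NOT NULL columns excluded).
inventory: 4 nullable (inventory_id, country, quantity, rating — PK (total) and explicit NOT NULL columns excluded).
reviews: 2 nullable (city, region — PK (stock, review_id, total) and explicit NOT NULL columns excluded).
Total: 4 + 4 + 4 + 4 + 2 = 18.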